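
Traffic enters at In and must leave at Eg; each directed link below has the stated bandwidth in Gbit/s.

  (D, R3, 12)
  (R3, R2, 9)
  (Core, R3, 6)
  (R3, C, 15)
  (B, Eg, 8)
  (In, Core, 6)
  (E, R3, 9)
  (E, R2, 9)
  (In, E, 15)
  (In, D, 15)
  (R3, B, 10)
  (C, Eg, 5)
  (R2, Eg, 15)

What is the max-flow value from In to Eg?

Augment In→E→R2→Eg: bottleneck 9, flow now 9.
Augment In→D→R3→R2→Eg: bottleneck 6, flow now 15.
Augment In→D→R3→C→Eg: bottleneck 5, flow now 20.
Augment In→D→R3→B→Eg: bottleneck 1, flow now 21.
Augment In→E→R3→B→Eg: bottleneck 6, flow now 27.
Augment In→Core→R3→B→Eg: bottleneck 1, flow now 28.
No augmenting path remains; maximum flow = 28.
In the residual graph, reachable from In: {In, D, E, Core, R3, R2, C, B}.
Min-cut edges: R2→Eg (15), C→Eg (5), B→Eg (8); capacity 15 + 5 + 8 = 28.
This cut is saturated, so no flow can exceed 28.

28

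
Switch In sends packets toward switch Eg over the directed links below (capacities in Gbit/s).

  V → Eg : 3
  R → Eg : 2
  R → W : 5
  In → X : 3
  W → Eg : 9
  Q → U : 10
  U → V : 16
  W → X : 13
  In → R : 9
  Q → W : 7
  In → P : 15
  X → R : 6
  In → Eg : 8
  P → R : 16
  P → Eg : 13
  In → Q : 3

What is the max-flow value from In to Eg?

31

Augment In→Eg: bottleneck 8, flow now 8.
Augment In→P→Eg: bottleneck 13, flow now 21.
Augment In→R→Eg: bottleneck 2, flow now 23.
Augment In→Q→W→Eg: bottleneck 3, flow now 26.
Augment In→R→W→Eg: bottleneck 5, flow now 31.
No augmenting path remains; maximum flow = 31.
In the residual graph, reachable from In: {In, P, R, X}.
Min-cut edges: In→Q (3), In→Eg (8), P→Eg (13), R→W (5), R→Eg (2); capacity 3 + 8 + 13 + 5 + 2 = 31.
This cut is saturated, so no flow can exceed 31.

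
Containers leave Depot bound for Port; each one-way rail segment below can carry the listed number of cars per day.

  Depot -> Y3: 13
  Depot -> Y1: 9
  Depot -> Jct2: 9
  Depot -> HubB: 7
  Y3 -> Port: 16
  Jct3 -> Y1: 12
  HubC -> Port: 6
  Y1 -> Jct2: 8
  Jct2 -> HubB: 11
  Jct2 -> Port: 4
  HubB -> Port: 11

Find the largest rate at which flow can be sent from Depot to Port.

28

Augment Depot→Y3→Port: bottleneck 13, flow now 13.
Augment Depot→Jct2→Port: bottleneck 4, flow now 17.
Augment Depot→HubB→Port: bottleneck 7, flow now 24.
Augment Depot→Jct2→HubB→Port: bottleneck 4, flow now 28.
No augmenting path remains; maximum flow = 28.
In the residual graph, reachable from Depot: {Depot, Y1, Jct2, HubB}.
Min-cut edges: Depot→Y3 (13), Jct2→Port (4), HubB→Port (11); capacity 13 + 4 + 11 = 28.
This cut is saturated, so no flow can exceed 28.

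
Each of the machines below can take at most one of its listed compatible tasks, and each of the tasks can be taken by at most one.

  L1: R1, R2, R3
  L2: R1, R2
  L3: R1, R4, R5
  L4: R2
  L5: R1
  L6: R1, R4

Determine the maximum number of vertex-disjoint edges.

5

Unit-capacity flow: source→left, listed edges, right→sink; max matching = max flow.
Augmenting path L1→R1 (+1); matched 1.
Augmenting path L2→R2 (+1); matched 2.
Augmenting path L3→R4 (+1); matched 3.
Augmenting path L5→R1→L1→R3 (+1); matched 4.
Augmenting path L6→R4→L3→R5 (+1); matched 5.
No augmenting path remains; maximum matching = 5.
König certificate: {L1, L3, L6, R1, R2} is a vertex cover of size 5 (every listed pair touches it), so no matching can be larger.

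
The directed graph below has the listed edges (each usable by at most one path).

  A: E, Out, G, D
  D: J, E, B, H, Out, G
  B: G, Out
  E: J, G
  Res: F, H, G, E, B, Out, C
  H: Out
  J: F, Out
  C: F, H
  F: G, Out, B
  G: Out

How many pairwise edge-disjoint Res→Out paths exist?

Assign every edge capacity 1; by Menger, the answer equals the max flow.
Path Res→Out (+1); total 1.
Path Res→B→Out (+1); total 2.
Path Res→F→Out (+1); total 3.
Path Res→G→Out (+1); total 4.
Path Res→H→Out (+1); total 5.
Path Res→E→J→Out (+1); total 6.
No residual Res→Out path; max flow = 6.
Certifying cut of size 6: {B→Out, F→Out, G→Out, H→Out, Res→E, Res→Out}.

6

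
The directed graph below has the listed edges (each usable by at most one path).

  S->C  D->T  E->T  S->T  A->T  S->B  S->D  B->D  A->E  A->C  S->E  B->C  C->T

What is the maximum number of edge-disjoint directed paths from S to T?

Assign every edge capacity 1; by Menger, the answer equals the max flow.
Path S→T (+1); total 1.
Path S→C→T (+1); total 2.
Path S→D→T (+1); total 3.
Path S→E→T (+1); total 4.
No residual S→T path; max flow = 4.
Certifying cut of size 4: {C→T, D→T, S→E, S→T}.

4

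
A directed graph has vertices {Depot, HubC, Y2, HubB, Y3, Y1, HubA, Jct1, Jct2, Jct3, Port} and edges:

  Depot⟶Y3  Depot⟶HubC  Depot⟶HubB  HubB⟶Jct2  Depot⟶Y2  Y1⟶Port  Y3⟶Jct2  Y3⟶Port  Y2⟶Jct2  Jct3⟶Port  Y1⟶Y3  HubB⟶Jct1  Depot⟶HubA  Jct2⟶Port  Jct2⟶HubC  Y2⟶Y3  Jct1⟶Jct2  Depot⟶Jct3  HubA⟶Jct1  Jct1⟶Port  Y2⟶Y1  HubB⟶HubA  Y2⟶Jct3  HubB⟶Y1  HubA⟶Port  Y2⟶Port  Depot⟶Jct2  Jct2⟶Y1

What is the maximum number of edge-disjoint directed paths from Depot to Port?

Assign every edge capacity 1; by Menger, the answer equals the max flow.
Path Depot→Y2→Port (+1); total 1.
Path Depot→Y3→Port (+1); total 2.
Path Depot→HubA→Port (+1); total 3.
Path Depot→Jct2→Port (+1); total 4.
Path Depot→Jct3→Port (+1); total 5.
Path Depot→HubB→Y1→Port (+1); total 6.
No residual Depot→Port path; max flow = 6.
Certifying cut of size 6: {Depot→HubA, Depot→HubB, Depot→Jct2, Depot→Jct3, Depot→Y2, Depot→Y3}.

6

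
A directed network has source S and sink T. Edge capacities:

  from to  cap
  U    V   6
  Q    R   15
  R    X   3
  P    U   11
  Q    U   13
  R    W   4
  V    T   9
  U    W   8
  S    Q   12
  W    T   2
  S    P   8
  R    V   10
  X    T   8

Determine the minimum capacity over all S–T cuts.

14

Augment S→P→U→V→T: bottleneck 6, flow now 6.
Augment S→P→U→W→T: bottleneck 2, flow now 8.
Augment S→Q→R→V→T: bottleneck 3, flow now 11.
Augment S→Q→R→X→T: bottleneck 3, flow now 14.
No augmenting path remains; maximum flow = 14.
By max-flow min-cut, the minimum cut capacity equals the max flow.
In the residual graph, reachable from S: {S, P, Q, R, U, V, W}.
Min-cut edges: R→X (3), V→T (9), W→T (2); capacity 3 + 9 + 2 = 14.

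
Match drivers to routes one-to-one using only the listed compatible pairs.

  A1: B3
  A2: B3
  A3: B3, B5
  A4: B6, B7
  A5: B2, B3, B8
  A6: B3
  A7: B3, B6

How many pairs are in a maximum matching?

5

Unit-capacity flow: source→left, listed edges, right→sink; max matching = max flow.
Augmenting path A1→B3 (+1); matched 1.
Augmenting path A3→B5 (+1); matched 2.
Augmenting path A4→B6 (+1); matched 3.
Augmenting path A5→B2 (+1); matched 4.
Augmenting path A7→B6→A4→B7 (+1); matched 5.
No augmenting path remains; maximum matching = 5.
König certificate: {A3, A4, A5, A7, B3} is a vertex cover of size 5 (every listed pair touches it), so no matching can be larger.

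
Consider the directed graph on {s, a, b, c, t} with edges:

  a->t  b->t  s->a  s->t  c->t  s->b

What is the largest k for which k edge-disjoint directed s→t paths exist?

3

Assign every edge capacity 1; by Menger, the answer equals the max flow.
Path s→t (+1); total 1.
Path s→a→t (+1); total 2.
Path s→b→t (+1); total 3.
No residual s→t path; max flow = 3.
Certifying cut of size 3: {s→a, s→b, s→t}.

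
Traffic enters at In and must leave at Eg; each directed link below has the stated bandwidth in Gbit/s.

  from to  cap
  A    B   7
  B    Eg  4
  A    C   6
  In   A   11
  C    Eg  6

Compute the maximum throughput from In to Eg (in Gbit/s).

Augment In→A→B→Eg: bottleneck 4, flow now 4.
Augment In→A→C→Eg: bottleneck 6, flow now 10.
No augmenting path remains; maximum flow = 10.
In the residual graph, reachable from In: {In, A, B}.
Min-cut edges: A→C (6), B→Eg (4); capacity 6 + 4 = 10.
This cut is saturated, so no flow can exceed 10.

10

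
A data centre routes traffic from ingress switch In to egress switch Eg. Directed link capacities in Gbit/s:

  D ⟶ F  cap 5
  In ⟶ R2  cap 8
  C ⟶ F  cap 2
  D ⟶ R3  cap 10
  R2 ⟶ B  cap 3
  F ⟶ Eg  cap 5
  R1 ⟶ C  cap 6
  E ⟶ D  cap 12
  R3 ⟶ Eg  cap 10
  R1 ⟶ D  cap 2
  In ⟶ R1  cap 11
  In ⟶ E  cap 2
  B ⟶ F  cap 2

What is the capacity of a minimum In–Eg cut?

Augment In→R2→B→F→Eg: bottleneck 2, flow now 2.
Augment In→R1→D→F→Eg: bottleneck 2, flow now 4.
Augment In→R1→C→F→Eg: bottleneck 1, flow now 5.
Augment In→E→D→R3→Eg: bottleneck 2, flow now 7.
Augment In→R1→C→F→D→R3→Eg: bottleneck 1, flow now 8. (uses reverse residual edge)
No augmenting path remains; maximum flow = 8.
By max-flow min-cut, the minimum cut capacity equals the max flow.
In the residual graph, reachable from In: {In, R2, R1, B, C}.
Min-cut edges: In→E (2), R1→D (2), B→F (2), C→F (2); capacity 2 + 2 + 2 + 2 = 8.

8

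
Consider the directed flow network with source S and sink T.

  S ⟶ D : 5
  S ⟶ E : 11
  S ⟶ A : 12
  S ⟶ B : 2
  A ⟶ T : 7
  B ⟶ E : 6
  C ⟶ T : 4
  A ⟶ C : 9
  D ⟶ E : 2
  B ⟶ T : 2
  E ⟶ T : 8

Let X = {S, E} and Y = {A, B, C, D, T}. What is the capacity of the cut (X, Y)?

27

Edges leaving {S, E}: S→A (12), S→B (2), S→D (5), E→T (8).
Cut capacity = 12 + 2 + 5 + 8 = 27.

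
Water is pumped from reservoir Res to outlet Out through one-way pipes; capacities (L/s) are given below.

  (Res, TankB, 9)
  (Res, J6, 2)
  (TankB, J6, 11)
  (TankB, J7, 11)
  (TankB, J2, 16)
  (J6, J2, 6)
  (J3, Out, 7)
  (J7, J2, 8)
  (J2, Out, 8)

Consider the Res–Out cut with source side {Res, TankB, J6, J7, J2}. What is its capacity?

8

Edges leaving {Res, TankB, J6, J7, J2}: J2→Out (8).
Cut capacity = 8 = 8.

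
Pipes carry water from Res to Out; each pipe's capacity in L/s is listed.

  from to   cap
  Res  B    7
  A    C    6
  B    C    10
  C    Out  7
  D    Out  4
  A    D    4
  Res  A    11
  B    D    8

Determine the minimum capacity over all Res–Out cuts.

Augment Res→A→C→Out: bottleneck 6, flow now 6.
Augment Res→A→D→Out: bottleneck 4, flow now 10.
Augment Res→B→C→Out: bottleneck 1, flow now 11.
No augmenting path remains; maximum flow = 11.
By max-flow min-cut, the minimum cut capacity equals the max flow.
In the residual graph, reachable from Res: {Res, A, B, C, D}.
Min-cut edges: C→Out (7), D→Out (4); capacity 7 + 4 = 11.

11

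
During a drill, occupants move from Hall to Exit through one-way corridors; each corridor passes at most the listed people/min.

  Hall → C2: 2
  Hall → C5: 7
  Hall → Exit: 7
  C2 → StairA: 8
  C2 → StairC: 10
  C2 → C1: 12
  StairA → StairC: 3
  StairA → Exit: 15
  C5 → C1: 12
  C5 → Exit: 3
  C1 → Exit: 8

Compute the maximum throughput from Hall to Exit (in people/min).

16

Augment Hall→Exit: bottleneck 7, flow now 7.
Augment Hall→C5→Exit: bottleneck 3, flow now 10.
Augment Hall→C2→StairA→Exit: bottleneck 2, flow now 12.
Augment Hall→C5→C1→Exit: bottleneck 4, flow now 16.
No augmenting path remains; maximum flow = 16.
In the residual graph, reachable from Hall: {Hall}.
Min-cut edges: Hall→C2 (2), Hall→C5 (7), Hall→Exit (7); capacity 2 + 7 + 7 = 16.
This cut is saturated, so no flow can exceed 16.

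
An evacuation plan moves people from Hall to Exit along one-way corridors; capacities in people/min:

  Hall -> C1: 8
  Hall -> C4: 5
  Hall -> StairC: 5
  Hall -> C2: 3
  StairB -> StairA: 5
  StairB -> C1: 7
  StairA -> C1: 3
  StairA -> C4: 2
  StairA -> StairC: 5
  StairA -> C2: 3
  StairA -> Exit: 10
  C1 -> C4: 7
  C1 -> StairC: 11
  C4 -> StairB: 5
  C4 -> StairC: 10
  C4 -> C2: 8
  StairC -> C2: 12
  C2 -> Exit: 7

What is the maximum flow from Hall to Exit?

Augment Hall→C2→Exit: bottleneck 3, flow now 3.
Augment Hall→C4→C2→Exit: bottleneck 4, flow now 7.
Augment Hall→C4→StairB→StairA→Exit: bottleneck 1, flow now 8.
Augment Hall→C1→C4→StairB→StairA→Exit: bottleneck 4, flow now 12.
No augmenting path remains; maximum flow = 12.
In the residual graph, reachable from Hall: {Hall, C1, C4, StairC, C2}.
Min-cut edges: C4→StairB (5), C2→Exit (7); capacity 5 + 7 = 12.
This cut is saturated, so no flow can exceed 12.

12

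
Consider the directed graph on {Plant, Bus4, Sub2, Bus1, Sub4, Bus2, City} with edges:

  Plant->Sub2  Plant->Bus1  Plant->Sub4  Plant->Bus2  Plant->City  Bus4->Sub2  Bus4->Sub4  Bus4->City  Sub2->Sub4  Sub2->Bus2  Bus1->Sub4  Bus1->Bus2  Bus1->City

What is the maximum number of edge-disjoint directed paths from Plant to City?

Assign every edge capacity 1; by Menger, the answer equals the max flow.
Path Plant→City (+1); total 1.
Path Plant→Bus1→City (+1); total 2.
No residual Plant→City path; max flow = 2.
Certifying cut of size 2: {Plant→Bus1, Plant→City}.

2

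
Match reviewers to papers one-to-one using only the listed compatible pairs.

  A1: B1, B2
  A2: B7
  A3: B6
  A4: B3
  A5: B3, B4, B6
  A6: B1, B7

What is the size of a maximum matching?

Unit-capacity flow: source→left, listed edges, right→sink; max matching = max flow.
Augmenting path A1→B1 (+1); matched 1.
Augmenting path A2→B7 (+1); matched 2.
Augmenting path A3→B6 (+1); matched 3.
Augmenting path A4→B3 (+1); matched 4.
Augmenting path A5→B4 (+1); matched 5.
Augmenting path A6→B1→A1→B2 (+1); matched 6.
No augmenting path remains; maximum matching = 6.
König certificate: {A1, A2, A3, A4, A5, A6} is a vertex cover of size 6 (every listed pair touches it), so no matching can be larger.

6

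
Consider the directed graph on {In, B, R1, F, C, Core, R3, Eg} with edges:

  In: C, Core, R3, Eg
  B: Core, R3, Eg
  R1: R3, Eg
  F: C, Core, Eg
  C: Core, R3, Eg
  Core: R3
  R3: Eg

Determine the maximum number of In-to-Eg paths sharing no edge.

3

Assign every edge capacity 1; by Menger, the answer equals the max flow.
Path In→Eg (+1); total 1.
Path In→C→Eg (+1); total 2.
Path In→R3→Eg (+1); total 3.
No residual In→Eg path; max flow = 3.
Certifying cut of size 3: {In→C, In→Eg, R3→Eg}.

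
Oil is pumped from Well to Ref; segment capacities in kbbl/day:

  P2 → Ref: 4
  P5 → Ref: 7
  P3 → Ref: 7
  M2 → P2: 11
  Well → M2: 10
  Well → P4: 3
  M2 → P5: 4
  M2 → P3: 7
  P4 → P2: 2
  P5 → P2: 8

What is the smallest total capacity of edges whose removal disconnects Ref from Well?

12

Augment Well→P4→P2→Ref: bottleneck 2, flow now 2.
Augment Well→M2→P3→Ref: bottleneck 7, flow now 9.
Augment Well→M2→P2→Ref: bottleneck 2, flow now 11.
Augment Well→M2→P5→Ref: bottleneck 1, flow now 12.
No augmenting path remains; maximum flow = 12.
By max-flow min-cut, the minimum cut capacity equals the max flow.
In the residual graph, reachable from Well: {Well, P4}.
Min-cut edges: Well→M2 (10), P4→P2 (2); capacity 10 + 2 = 12.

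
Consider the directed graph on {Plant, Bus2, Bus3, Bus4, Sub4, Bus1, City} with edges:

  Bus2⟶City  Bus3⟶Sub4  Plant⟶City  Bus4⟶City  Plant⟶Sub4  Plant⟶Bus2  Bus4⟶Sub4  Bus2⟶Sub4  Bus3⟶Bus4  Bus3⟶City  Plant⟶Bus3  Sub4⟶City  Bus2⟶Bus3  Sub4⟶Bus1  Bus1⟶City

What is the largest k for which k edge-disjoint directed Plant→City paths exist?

Assign every edge capacity 1; by Menger, the answer equals the max flow.
Path Plant→City (+1); total 1.
Path Plant→Bus2→City (+1); total 2.
Path Plant→Bus3→City (+1); total 3.
Path Plant→Sub4→City (+1); total 4.
No residual Plant→City path; max flow = 4.
Certifying cut of size 4: {Plant→Bus2, Plant→Bus3, Plant→City, Plant→Sub4}.

4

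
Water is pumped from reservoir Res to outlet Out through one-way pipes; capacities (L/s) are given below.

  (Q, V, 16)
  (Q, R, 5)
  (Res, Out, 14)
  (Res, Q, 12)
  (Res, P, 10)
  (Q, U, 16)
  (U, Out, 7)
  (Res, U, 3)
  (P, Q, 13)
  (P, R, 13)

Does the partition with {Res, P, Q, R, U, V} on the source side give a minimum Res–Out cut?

Given cut capacity: 14 + 7 = 21.
Augment Res→Out: bottleneck 14, flow now 14.
Augment Res→U→Out: bottleneck 3, flow now 17.
Augment Res→Q→U→Out: bottleneck 4, flow now 21.
No augmenting path remains; maximum flow = 21.
Cut capacity 21 equals the max flow, so it is a minimum cut.

Yes — it is a minimum cut (capacity 21).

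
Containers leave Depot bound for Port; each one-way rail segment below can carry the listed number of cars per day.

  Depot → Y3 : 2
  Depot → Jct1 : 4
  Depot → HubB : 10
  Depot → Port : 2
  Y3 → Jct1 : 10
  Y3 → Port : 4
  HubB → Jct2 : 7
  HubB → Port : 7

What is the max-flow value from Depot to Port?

11

Augment Depot→Port: bottleneck 2, flow now 2.
Augment Depot→Y3→Port: bottleneck 2, flow now 4.
Augment Depot→HubB→Port: bottleneck 7, flow now 11.
No augmenting path remains; maximum flow = 11.
In the residual graph, reachable from Depot: {Depot, Jct1, HubB, Jct2}.
Min-cut edges: Depot→Y3 (2), Depot→Port (2), HubB→Port (7); capacity 2 + 2 + 7 = 11.
This cut is saturated, so no flow can exceed 11.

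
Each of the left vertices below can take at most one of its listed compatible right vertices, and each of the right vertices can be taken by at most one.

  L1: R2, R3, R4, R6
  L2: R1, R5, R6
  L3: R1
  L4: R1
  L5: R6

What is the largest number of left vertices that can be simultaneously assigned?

Unit-capacity flow: source→left, listed edges, right→sink; max matching = max flow.
Augmenting path L1→R2 (+1); matched 1.
Augmenting path L2→R1 (+1); matched 2.
Augmenting path L5→R6 (+1); matched 3.
Augmenting path L3→R1→L2→R5 (+1); matched 4.
No augmenting path remains; maximum matching = 4.
König certificate: {L1, L2, L5, R1} is a vertex cover of size 4 (every listed pair touches it), so no matching can be larger.

4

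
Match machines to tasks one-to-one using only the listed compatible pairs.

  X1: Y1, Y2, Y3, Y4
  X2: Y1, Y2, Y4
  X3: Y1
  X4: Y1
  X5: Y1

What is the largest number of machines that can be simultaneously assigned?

3

Unit-capacity flow: source→left, listed edges, right→sink; max matching = max flow.
Augmenting path X1→Y1 (+1); matched 1.
Augmenting path X2→Y2 (+1); matched 2.
Augmenting path X3→Y1→X1→Y3 (+1); matched 3.
No augmenting path remains; maximum matching = 3.
König certificate: {X1, X2, Y1} is a vertex cover of size 3 (every listed pair touches it), so no matching can be larger.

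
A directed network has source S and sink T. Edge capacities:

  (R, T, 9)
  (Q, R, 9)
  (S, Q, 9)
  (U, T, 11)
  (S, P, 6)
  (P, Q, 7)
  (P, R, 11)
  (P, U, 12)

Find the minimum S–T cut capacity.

Augment S→P→R→T: bottleneck 6, flow now 6.
Augment S→Q→R→T: bottleneck 3, flow now 9.
Augment S→Q→R→P→U→T: bottleneck 6, flow now 15. (uses reverse residual edge)
No augmenting path remains; maximum flow = 15.
By max-flow min-cut, the minimum cut capacity equals the max flow.
In the residual graph, reachable from S: {S}.
Min-cut edges: S→P (6), S→Q (9); capacity 6 + 9 = 15.

15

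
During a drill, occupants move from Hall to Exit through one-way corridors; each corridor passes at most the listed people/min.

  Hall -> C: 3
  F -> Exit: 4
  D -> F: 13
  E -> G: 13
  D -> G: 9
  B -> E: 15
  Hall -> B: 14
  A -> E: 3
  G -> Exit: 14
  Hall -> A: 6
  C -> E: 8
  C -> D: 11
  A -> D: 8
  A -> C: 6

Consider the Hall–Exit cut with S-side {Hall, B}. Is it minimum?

No — its capacity is 24, but the minimum cut has capacity 18.

Given cut capacity: 6 + 3 + 15 = 24.
Augment Hall→A→D→F→Exit: bottleneck 4, flow now 4.
Augment Hall→A→D→G→Exit: bottleneck 2, flow now 6.
Augment Hall→B→E→G→Exit: bottleneck 12, flow now 18.
No augmenting path remains; maximum flow = 18.
In the residual graph, reachable from Hall: {Hall, A, B, C, D, E, F, G}.
Min-cut edges: F→Exit (4), G→Exit (14); capacity 4 + 14 = 18.
Cut capacity 24 exceeds the max flow 18, so it is not minimum.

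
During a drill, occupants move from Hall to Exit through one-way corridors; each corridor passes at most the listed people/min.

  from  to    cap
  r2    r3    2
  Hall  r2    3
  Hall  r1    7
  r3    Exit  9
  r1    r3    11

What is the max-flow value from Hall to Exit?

9

Augment Hall→r1→r3→Exit: bottleneck 7, flow now 7.
Augment Hall→r2→r3→Exit: bottleneck 2, flow now 9.
No augmenting path remains; maximum flow = 9.
In the residual graph, reachable from Hall: {Hall, r2}.
Min-cut edges: Hall→r1 (7), r2→r3 (2); capacity 7 + 2 = 9.
This cut is saturated, so no flow can exceed 9.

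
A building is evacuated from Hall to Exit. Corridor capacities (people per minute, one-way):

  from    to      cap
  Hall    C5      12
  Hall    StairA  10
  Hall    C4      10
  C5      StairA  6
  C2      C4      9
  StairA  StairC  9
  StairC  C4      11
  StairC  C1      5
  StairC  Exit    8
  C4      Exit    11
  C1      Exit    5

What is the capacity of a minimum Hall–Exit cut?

19

Augment Hall→C4→Exit: bottleneck 10, flow now 10.
Augment Hall→StairA→StairC→Exit: bottleneck 8, flow now 18.
Augment Hall→StairA→StairC→C4→Exit: bottleneck 1, flow now 19.
No augmenting path remains; maximum flow = 19.
By max-flow min-cut, the minimum cut capacity equals the max flow.
In the residual graph, reachable from Hall: {Hall, C5, StairA}.
Min-cut edges: Hall→C4 (10), StairA→StairC (9); capacity 10 + 9 = 19.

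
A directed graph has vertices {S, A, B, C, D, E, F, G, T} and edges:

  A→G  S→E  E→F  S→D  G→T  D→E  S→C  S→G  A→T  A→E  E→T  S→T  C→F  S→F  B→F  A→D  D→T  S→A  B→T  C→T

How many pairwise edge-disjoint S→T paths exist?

Assign every edge capacity 1; by Menger, the answer equals the max flow.
Path S→T (+1); total 1.
Path S→A→T (+1); total 2.
Path S→C→T (+1); total 3.
Path S→D→T (+1); total 4.
Path S→E→T (+1); total 5.
Path S→G→T (+1); total 6.
No residual S→T path; max flow = 6.
Certifying cut of size 6: {S→A, S→C, S→D, S→E, S→G, S→T}.

6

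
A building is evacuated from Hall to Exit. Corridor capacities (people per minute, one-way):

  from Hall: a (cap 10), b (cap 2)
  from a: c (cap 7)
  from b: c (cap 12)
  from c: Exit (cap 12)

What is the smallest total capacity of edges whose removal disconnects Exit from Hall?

Augment Hall→a→c→Exit: bottleneck 7, flow now 7.
Augment Hall→b→c→Exit: bottleneck 2, flow now 9.
No augmenting path remains; maximum flow = 9.
By max-flow min-cut, the minimum cut capacity equals the max flow.
In the residual graph, reachable from Hall: {Hall, a}.
Min-cut edges: Hall→b (2), a→c (7); capacity 2 + 7 = 9.

9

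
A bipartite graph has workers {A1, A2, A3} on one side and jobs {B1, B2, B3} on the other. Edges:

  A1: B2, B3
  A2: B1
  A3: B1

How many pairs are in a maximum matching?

Unit-capacity flow: source→left, listed edges, right→sink; max matching = max flow.
Augmenting path A1→B2 (+1); matched 1.
Augmenting path A2→B1 (+1); matched 2.
No augmenting path remains; maximum matching = 2.
König certificate: {A1, B1} is a vertex cover of size 2 (every listed pair touches it), so no matching can be larger.

2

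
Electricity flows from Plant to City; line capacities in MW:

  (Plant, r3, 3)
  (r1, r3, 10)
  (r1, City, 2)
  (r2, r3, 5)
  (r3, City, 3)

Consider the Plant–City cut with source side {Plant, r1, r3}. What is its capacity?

5

Edges leaving {Plant, r1, r3}: r1→City (2), r3→City (3).
Cut capacity = 2 + 3 = 5.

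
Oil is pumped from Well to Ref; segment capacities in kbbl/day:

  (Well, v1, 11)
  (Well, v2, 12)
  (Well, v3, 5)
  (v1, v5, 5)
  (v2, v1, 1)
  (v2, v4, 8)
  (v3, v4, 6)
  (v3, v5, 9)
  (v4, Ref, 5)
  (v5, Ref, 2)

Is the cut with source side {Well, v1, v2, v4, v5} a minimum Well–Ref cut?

Given cut capacity: 5 + 5 + 2 = 12.
Augment Well→v1→v5→Ref: bottleneck 2, flow now 2.
Augment Well→v2→v4→Ref: bottleneck 5, flow now 7.
No augmenting path remains; maximum flow = 7.
In the residual graph, reachable from Well: {Well, v1, v2, v3, v4, v5}.
Min-cut edges: v4→Ref (5), v5→Ref (2); capacity 5 + 2 = 7.
Cut capacity 12 exceeds the max flow 7, so it is not minimum.

No — its capacity is 12, but the minimum cut has capacity 7.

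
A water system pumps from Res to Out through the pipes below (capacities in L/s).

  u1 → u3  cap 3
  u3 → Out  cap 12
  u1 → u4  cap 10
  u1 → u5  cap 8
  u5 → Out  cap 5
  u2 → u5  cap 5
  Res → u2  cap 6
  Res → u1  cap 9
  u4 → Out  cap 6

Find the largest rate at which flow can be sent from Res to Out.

14

Augment Res→u1→u3→Out: bottleneck 3, flow now 3.
Augment Res→u1→u4→Out: bottleneck 6, flow now 9.
Augment Res→u2→u5→Out: bottleneck 5, flow now 14.
No augmenting path remains; maximum flow = 14.
In the residual graph, reachable from Res: {Res, u2}.
Min-cut edges: Res→u1 (9), u2→u5 (5); capacity 9 + 5 = 14.
This cut is saturated, so no flow can exceed 14.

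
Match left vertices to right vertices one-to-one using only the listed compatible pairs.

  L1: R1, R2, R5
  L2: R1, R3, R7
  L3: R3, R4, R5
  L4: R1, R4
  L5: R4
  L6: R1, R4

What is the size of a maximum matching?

5

Unit-capacity flow: source→left, listed edges, right→sink; max matching = max flow.
Augmenting path L1→R1 (+1); matched 1.
Augmenting path L2→R3 (+1); matched 2.
Augmenting path L3→R4 (+1); matched 3.
Augmenting path L4→R1→L1→R2 (+1); matched 4.
Augmenting path L5→R4→L3→R5 (+1); matched 5.
No augmenting path remains; maximum matching = 5.
König certificate: {L1, L2, L3, R1, R4} is a vertex cover of size 5 (every listed pair touches it), so no matching can be larger.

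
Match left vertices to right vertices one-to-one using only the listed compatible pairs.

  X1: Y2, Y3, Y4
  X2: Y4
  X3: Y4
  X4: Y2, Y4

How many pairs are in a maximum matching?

3

Unit-capacity flow: source→left, listed edges, right→sink; max matching = max flow.
Augmenting path X1→Y2 (+1); matched 1.
Augmenting path X2→Y4 (+1); matched 2.
Augmenting path X4→Y2→X1→Y3 (+1); matched 3.
No augmenting path remains; maximum matching = 3.
König certificate: {X1, X4, Y4} is a vertex cover of size 3 (every listed pair touches it), so no matching can be larger.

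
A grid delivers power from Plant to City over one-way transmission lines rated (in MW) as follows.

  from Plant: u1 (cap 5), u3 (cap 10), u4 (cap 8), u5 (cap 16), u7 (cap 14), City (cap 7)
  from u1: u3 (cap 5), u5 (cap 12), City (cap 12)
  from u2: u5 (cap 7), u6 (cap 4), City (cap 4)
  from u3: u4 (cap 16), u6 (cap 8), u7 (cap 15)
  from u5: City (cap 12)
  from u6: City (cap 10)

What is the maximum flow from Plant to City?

Augment Plant→City: bottleneck 7, flow now 7.
Augment Plant→u1→City: bottleneck 5, flow now 12.
Augment Plant→u5→City: bottleneck 12, flow now 24.
Augment Plant→u3→u6→City: bottleneck 8, flow now 32.
No augmenting path remains; maximum flow = 32.
In the residual graph, reachable from Plant: {Plant, u3, u4, u5, u7}.
Min-cut edges: Plant→u1 (5), Plant→City (7), u3→u6 (8), u5→City (12); capacity 5 + 7 + 8 + 12 = 32.
This cut is saturated, so no flow can exceed 32.

32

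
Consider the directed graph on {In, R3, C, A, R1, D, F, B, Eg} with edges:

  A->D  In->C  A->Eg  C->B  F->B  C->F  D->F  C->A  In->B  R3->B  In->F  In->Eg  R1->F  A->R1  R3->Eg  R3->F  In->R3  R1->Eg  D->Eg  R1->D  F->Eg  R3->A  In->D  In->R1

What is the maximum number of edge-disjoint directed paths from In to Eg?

Assign every edge capacity 1; by Menger, the answer equals the max flow.
Path In→Eg (+1); total 1.
Path In→R3→Eg (+1); total 2.
Path In→R1→Eg (+1); total 3.
Path In→D→Eg (+1); total 4.
Path In→F→Eg (+1); total 5.
Path In→C→A→Eg (+1); total 6.
No residual In→Eg path; max flow = 6.
Certifying cut of size 6: {In→C, In→D, In→Eg, In→F, In→R1, In→R3}.

6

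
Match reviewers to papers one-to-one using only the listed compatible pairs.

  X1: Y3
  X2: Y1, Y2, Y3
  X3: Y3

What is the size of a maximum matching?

Unit-capacity flow: source→left, listed edges, right→sink; max matching = max flow.
Augmenting path X1→Y3 (+1); matched 1.
Augmenting path X2→Y1 (+1); matched 2.
No augmenting path remains; maximum matching = 2.
König certificate: {X2, Y3} is a vertex cover of size 2 (every listed pair touches it), so no matching can be larger.

2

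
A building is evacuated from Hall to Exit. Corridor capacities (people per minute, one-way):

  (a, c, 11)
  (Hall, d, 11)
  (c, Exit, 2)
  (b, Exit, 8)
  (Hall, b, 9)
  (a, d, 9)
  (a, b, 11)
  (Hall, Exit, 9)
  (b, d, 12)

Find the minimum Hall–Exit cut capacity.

17

Augment Hall→Exit: bottleneck 9, flow now 9.
Augment Hall→b→Exit: bottleneck 8, flow now 17.
No augmenting path remains; maximum flow = 17.
By max-flow min-cut, the minimum cut capacity equals the max flow.
In the residual graph, reachable from Hall: {Hall, b, d}.
Min-cut edges: Hall→Exit (9), b→Exit (8); capacity 9 + 8 = 17.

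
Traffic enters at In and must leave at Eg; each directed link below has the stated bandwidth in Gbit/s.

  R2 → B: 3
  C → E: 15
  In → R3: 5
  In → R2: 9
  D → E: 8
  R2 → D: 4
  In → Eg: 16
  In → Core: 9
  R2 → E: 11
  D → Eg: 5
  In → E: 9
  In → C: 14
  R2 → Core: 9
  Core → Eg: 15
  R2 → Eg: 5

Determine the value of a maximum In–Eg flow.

34

Augment In→Eg: bottleneck 16, flow now 16.
Augment In→R2→Eg: bottleneck 5, flow now 21.
Augment In→Core→Eg: bottleneck 9, flow now 30.
Augment In→R2→D→Eg: bottleneck 4, flow now 34.
No augmenting path remains; maximum flow = 34.
In the residual graph, reachable from In: {In, R3, C, E}.
Min-cut edges: In→R2 (9), In→Core (9), In→Eg (16); capacity 9 + 9 + 16 = 34.
This cut is saturated, so no flow can exceed 34.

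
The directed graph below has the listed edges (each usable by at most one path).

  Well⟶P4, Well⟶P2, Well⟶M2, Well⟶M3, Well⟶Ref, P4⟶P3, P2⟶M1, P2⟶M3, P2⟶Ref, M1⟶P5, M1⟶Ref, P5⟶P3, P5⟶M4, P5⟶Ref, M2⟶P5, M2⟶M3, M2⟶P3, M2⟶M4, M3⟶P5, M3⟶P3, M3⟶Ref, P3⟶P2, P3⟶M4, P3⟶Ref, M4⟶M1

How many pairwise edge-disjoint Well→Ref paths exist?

Assign every edge capacity 1; by Menger, the answer equals the max flow.
Path Well→Ref (+1); total 1.
Path Well→P2→Ref (+1); total 2.
Path Well→M3→Ref (+1); total 3.
Path Well→P4→P3→Ref (+1); total 4.
Path Well→M2→P5→Ref (+1); total 5.
No residual Well→Ref path; max flow = 5.
Certifying cut of size 5: {Well→M2, Well→M3, Well→P2, Well→P4, Well→Ref}.

5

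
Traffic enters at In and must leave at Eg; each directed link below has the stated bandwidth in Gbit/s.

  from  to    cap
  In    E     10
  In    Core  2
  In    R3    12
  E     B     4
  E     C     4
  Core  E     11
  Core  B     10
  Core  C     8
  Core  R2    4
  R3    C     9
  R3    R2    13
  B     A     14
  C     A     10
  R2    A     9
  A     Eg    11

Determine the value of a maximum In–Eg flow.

11

Augment In→E→B→A→Eg: bottleneck 4, flow now 4.
Augment In→E→C→A→Eg: bottleneck 4, flow now 8.
Augment In→Core→B→A→Eg: bottleneck 2, flow now 10.
Augment In→R3→C→A→Eg: bottleneck 1, flow now 11.
No augmenting path remains; maximum flow = 11.
In the residual graph, reachable from In: {In, E, Core, R3, B, C, R2, A}.
Min-cut edges: A→Eg (11); capacity 11 = 11.
This cut is saturated, so no flow can exceed 11.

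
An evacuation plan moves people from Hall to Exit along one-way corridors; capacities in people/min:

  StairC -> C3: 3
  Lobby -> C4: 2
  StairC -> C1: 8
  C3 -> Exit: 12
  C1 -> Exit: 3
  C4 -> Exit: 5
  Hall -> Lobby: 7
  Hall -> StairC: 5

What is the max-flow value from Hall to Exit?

7

Augment Hall→StairC→C3→Exit: bottleneck 3, flow now 3.
Augment Hall→StairC→C1→Exit: bottleneck 2, flow now 5.
Augment Hall→Lobby→C4→Exit: bottleneck 2, flow now 7.
No augmenting path remains; maximum flow = 7.
In the residual graph, reachable from Hall: {Hall, Lobby}.
Min-cut edges: Hall→StairC (5), Lobby→C4 (2); capacity 5 + 2 = 7.
This cut is saturated, so no flow can exceed 7.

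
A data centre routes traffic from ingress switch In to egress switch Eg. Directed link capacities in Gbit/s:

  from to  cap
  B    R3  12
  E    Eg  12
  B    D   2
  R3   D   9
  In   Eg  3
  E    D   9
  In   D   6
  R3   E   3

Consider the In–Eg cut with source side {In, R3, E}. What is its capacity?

39

Edges leaving {In, R3, E}: In→D (6), In→Eg (3), R3→D (9), E→D (9), E→Eg (12).
Cut capacity = 6 + 3 + 9 + 9 + 12 = 39.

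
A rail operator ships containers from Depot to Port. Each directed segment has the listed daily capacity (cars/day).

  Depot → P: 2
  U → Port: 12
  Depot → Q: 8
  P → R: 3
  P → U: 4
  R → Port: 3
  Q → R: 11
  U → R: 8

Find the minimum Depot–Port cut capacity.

5

Augment Depot→P→R→Port: bottleneck 2, flow now 2.
Augment Depot→Q→R→Port: bottleneck 1, flow now 3.
Augment Depot→Q→R→P→U→Port: bottleneck 2, flow now 5. (uses reverse residual edge)
No augmenting path remains; maximum flow = 5.
By max-flow min-cut, the minimum cut capacity equals the max flow.
In the residual graph, reachable from Depot: {Depot, Q, R}.
Min-cut edges: Depot→P (2), R→Port (3); capacity 2 + 3 = 5.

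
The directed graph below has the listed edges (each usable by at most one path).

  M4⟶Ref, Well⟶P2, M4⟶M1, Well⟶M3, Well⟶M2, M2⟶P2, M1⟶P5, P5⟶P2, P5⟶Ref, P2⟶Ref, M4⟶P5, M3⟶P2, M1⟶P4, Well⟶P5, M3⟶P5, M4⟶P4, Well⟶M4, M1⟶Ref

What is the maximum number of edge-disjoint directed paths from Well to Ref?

3

Assign every edge capacity 1; by Menger, the answer equals the max flow.
Path Well→M4→Ref (+1); total 1.
Path Well→P5→Ref (+1); total 2.
Path Well→P2→Ref (+1); total 3.
No residual Well→Ref path; max flow = 3.
Certifying cut of size 3: {P2→Ref, P5→Ref, Well→M4}.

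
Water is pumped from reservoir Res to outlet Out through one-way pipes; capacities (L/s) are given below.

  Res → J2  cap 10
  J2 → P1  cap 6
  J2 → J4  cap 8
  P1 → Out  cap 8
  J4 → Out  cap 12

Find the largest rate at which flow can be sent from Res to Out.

Augment Res→J2→P1→Out: bottleneck 6, flow now 6.
Augment Res→J2→J4→Out: bottleneck 4, flow now 10.
No augmenting path remains; maximum flow = 10.
In the residual graph, reachable from Res: {Res}.
Min-cut edges: Res→J2 (10); capacity 10 = 10.
This cut is saturated, so no flow can exceed 10.

10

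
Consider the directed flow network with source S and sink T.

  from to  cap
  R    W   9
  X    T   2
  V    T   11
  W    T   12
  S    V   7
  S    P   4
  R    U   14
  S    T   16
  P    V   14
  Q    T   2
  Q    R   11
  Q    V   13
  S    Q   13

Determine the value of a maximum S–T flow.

Augment S→T: bottleneck 16, flow now 16.
Augment S→Q→T: bottleneck 2, flow now 18.
Augment S→V→T: bottleneck 7, flow now 25.
Augment S→P→V→T: bottleneck 4, flow now 29.
Augment S→Q→R→W→T: bottleneck 9, flow now 38.
No augmenting path remains; maximum flow = 38.
In the residual graph, reachable from S: {S, P, Q, R, U, V}.
Min-cut edges: S→T (16), Q→T (2), R→W (9), V→T (11); capacity 16 + 2 + 9 + 11 = 38.
This cut is saturated, so no flow can exceed 38.

38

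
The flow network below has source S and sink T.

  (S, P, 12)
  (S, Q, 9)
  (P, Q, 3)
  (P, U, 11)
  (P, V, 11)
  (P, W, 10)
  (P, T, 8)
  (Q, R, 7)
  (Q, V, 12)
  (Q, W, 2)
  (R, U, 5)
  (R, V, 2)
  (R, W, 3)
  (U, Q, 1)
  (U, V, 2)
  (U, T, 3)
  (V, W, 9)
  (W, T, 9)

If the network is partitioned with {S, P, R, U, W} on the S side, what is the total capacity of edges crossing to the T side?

48

Edges leaving {S, P, R, U, W}: S→Q (9), P→Q (3), P→V (11), P→T (8), R→V (2), U→Q (1), U→V (2), U→T (3), W→T (9).
Cut capacity = 9 + 3 + 11 + 8 + 2 + 1 + 2 + 3 + 9 = 48.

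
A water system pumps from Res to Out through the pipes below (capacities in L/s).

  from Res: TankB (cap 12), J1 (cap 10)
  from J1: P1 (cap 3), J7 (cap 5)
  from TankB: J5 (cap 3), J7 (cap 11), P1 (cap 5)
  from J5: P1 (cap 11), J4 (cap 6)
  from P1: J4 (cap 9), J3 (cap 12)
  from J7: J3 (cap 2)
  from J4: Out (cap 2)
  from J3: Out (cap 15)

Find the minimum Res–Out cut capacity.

Augment Res→J1→P1→J4→Out: bottleneck 2, flow now 2.
Augment Res→J1→P1→J3→Out: bottleneck 1, flow now 3.
Augment Res→J1→J7→J3→Out: bottleneck 2, flow now 5.
Augment Res→TankB→P1→J3→Out: bottleneck 5, flow now 10.
Augment Res→TankB→J5→P1→J3→Out: bottleneck 3, flow now 13.
No augmenting path remains; maximum flow = 13.
By max-flow min-cut, the minimum cut capacity equals the max flow.
In the residual graph, reachable from Res: {Res, J1, TankB, J7}.
Min-cut edges: J1→P1 (3), TankB→J5 (3), TankB→P1 (5), J7→J3 (2); capacity 3 + 3 + 5 + 2 = 13.

13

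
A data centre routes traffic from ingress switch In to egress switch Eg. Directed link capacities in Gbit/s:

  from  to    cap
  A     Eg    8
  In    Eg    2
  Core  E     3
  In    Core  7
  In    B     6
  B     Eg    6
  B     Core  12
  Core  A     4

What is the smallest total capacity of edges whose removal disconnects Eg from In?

12

Augment In→Eg: bottleneck 2, flow now 2.
Augment In→B→Eg: bottleneck 6, flow now 8.
Augment In→Core→A→Eg: bottleneck 4, flow now 12.
No augmenting path remains; maximum flow = 12.
By max-flow min-cut, the minimum cut capacity equals the max flow.
In the residual graph, reachable from In: {In, Core, E}.
Min-cut edges: In→B (6), In→Eg (2), Core→A (4); capacity 6 + 2 + 4 = 12.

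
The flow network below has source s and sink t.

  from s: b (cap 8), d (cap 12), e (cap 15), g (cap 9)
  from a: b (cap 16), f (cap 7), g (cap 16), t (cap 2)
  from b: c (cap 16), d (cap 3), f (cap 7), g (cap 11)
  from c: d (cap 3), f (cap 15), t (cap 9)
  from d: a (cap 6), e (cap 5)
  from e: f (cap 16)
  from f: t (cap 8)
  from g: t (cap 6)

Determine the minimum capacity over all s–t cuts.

Augment s→g→t: bottleneck 6, flow now 6.
Augment s→b→c→t: bottleneck 8, flow now 14.
Augment s→d→a→t: bottleneck 2, flow now 16.
Augment s→e→f→t: bottleneck 8, flow now 24.
Augment s→d→a→b→c→t: bottleneck 1, flow now 25.
No augmenting path remains; maximum flow = 25.
By max-flow min-cut, the minimum cut capacity equals the max flow.
In the residual graph, reachable from s: {s, a, b, c, d, e, f, g}.
Min-cut edges: a→t (2), c→t (9), f→t (8), g→t (6); capacity 2 + 9 + 8 + 6 = 25.

25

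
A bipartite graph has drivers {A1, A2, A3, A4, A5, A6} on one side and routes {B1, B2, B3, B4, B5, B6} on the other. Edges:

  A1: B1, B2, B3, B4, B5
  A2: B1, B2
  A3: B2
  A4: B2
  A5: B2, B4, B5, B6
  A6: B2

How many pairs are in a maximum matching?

4

Unit-capacity flow: source→left, listed edges, right→sink; max matching = max flow.
Augmenting path A1→B1 (+1); matched 1.
Augmenting path A2→B2 (+1); matched 2.
Augmenting path A5→B4 (+1); matched 3.
Augmenting path A3→B2→A2→B1→A1→B3 (+1); matched 4.
No augmenting path remains; maximum matching = 4.
König certificate: {A1, A2, A5, B2} is a vertex cover of size 4 (every listed pair touches it), so no matching can be larger.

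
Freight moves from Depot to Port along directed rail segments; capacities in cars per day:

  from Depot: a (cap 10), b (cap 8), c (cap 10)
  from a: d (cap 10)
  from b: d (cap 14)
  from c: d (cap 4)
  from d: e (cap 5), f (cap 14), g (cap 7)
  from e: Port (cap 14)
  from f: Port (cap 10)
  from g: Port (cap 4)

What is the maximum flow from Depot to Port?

Augment Depot→a→d→e→Port: bottleneck 5, flow now 5.
Augment Depot→a→d→f→Port: bottleneck 5, flow now 10.
Augment Depot→b→d→f→Port: bottleneck 5, flow now 15.
Augment Depot→b→d→g→Port: bottleneck 3, flow now 18.
Augment Depot→c→d→g→Port: bottleneck 1, flow now 19.
No augmenting path remains; maximum flow = 19.
In the residual graph, reachable from Depot: {Depot, a, b, c, d, f, g}.
Min-cut edges: d→e (5), f→Port (10), g→Port (4); capacity 5 + 10 + 4 = 19.
This cut is saturated, so no flow can exceed 19.

19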